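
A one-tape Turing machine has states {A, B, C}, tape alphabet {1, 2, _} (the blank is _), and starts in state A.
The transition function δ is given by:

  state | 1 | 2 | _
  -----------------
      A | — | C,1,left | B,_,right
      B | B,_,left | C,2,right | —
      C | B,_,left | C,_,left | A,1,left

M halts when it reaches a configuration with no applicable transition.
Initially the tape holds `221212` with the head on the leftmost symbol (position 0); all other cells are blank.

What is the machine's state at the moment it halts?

B

state=A head=0 tape=__[2]21212   (A,2)→(C,1,left)
state=C head=-1 tape=_[_]121212   (C,_)→(A,1,left)
state=A head=-2 tape=[_]1121212   (A,_)→(B,_,right)
state=B head=-1 tape=_[1]121212   (B,1)→(B,_,left)
state=B head=-2 tape=[_]_121212
No transition is defined for (B, _); M halts in state B.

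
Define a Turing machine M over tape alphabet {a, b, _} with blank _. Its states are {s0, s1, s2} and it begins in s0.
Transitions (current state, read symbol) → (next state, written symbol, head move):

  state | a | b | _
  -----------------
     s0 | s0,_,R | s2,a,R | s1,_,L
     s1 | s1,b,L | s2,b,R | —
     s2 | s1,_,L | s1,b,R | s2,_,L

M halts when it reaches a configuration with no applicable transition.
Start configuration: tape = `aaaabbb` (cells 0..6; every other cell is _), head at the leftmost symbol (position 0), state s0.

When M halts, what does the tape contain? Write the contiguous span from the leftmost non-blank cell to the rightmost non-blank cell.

state=s0 head=0 tape=[a]aaabbb_   (s0,a)→(s0,_,R)
state=s0 head=1 tape=_[a]aabbb_   (s0,a)→(s0,_,R)
state=s0 head=2 tape=__[a]abbb_   (s0,a)→(s0,_,R)
state=s0 head=3 tape=___[a]bbb_   (s0,a)→(s0,_,R)
state=s0 head=4 tape=____[b]bb_   (s0,b)→(s2,a,R)
state=s2 head=5 tape=____a[b]b_   (s2,b)→(s1,b,R)
state=s1 head=6 tape=____ab[b]_   (s1,b)→(s2,b,R)
state=s2 head=7 tape=____abb[_]   (s2,_)→(s2,_,L)
state=s2 head=6 tape=____ab[b]_   (s2,b)→(s1,b,R)
state=s1 head=7 tape=____abb[_]
The non-blank tape span at halt is abb.

abb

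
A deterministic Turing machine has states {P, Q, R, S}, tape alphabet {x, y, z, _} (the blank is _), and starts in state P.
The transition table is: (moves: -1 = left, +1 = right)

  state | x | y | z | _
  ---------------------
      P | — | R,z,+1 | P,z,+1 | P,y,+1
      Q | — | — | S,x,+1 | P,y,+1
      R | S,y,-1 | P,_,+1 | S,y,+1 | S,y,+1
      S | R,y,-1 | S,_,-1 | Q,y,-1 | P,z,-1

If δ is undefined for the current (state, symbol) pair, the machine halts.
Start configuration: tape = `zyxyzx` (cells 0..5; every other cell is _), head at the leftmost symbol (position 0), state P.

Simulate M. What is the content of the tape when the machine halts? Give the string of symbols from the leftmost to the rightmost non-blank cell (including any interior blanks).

yzyyyz_zx

P | ___[z]yxyzx   read z → write z, move +1, go to P
P | ___z[y]xyzx   read y → write z, move +1, go to R
R | ___zz[x]yzx   read x → write y, move -1, go to S
S | ___z[z]yyzx   read z → write y, move -1, go to Q
Q | ___[z]yyyzx   read z → write x, move +1, go to S
S | ___x[y]yyzx   read y → write _, move -1, go to S
S | ___[x]_yyzx   read x → write y, move -1, go to R
R | __[_]y_yyzx   read _ → write y, move +1, go to S
S | __y[y]_yyzx   read y → write _, move -1, go to S
S | __[y]__yyzx   read y → write _, move -1, go to S
S | _[_]___yyzx   read _ → write z, move -1, go to P
P | [_]z___yyzx   read _ → write y, move +1, go to P
P | y[z]___yyzx   read z → write z, move +1, go to P
P | yz[_]__yyzx   read _ → write y, move +1, go to P
P | yzy[_]_yyzx   read _ → write y, move +1, go to P
P | yzyy[_]yyzx   read _ → write y, move +1, go to P
P | yzyyy[y]yzx   read y → write z, move +1, go to R
R | yzyyyz[y]zx   read y → write _, move +1, go to P
P | yzyyyz_[z]x   read z → write z, move +1, go to P
P | yzyyyz_z[x]
The non-blank tape span at halt is yzyyyz_zx.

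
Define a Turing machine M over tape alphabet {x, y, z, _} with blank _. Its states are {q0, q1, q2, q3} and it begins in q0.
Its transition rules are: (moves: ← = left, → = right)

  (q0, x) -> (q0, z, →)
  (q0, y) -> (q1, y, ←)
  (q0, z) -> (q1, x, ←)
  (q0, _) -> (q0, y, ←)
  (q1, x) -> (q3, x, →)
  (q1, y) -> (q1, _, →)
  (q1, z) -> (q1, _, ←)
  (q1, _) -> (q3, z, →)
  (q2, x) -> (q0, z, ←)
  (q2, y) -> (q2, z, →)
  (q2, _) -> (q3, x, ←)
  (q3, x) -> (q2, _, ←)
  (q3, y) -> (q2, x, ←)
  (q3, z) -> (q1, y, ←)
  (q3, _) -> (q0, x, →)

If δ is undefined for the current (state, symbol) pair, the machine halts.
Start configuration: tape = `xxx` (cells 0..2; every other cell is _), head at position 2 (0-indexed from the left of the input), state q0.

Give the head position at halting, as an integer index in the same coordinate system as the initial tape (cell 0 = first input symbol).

state=q0 head=2 tape=__xx[x]_   (q0,x)→(q0,z,→)
state=q0 head=3 tape=__xxz[_]   (q0,_)→(q0,y,←)
state=q0 head=2 tape=__xx[z]y   (q0,z)→(q1,x,←)
state=q1 head=1 tape=__x[x]xy   (q1,x)→(q3,x,→)
state=q3 head=2 tape=__xx[x]y   (q3,x)→(q2,_,←)
state=q2 head=1 tape=__x[x]_y   (q2,x)→(q0,z,←)
state=q0 head=0 tape=__[x]z_y   (q0,x)→(q0,z,→)
state=q0 head=1 tape=__z[z]_y   (q0,z)→(q1,x,←)
state=q1 head=0 tape=__[z]x_y   (q1,z)→(q1,_,←)
state=q1 head=-1 tape=_[_]_x_y   (q1,_)→(q3,z,→)
state=q3 head=0 tape=_z[_]x_y   (q3,_)→(q0,x,→)
state=q0 head=1 tape=_zx[x]_y   (q0,x)→(q0,z,→)
state=q0 head=2 tape=_zxz[_]y   (q0,_)→(q0,y,←)
state=q0 head=1 tape=_zx[z]yy   (q0,z)→(q1,x,←)
state=q1 head=0 tape=_z[x]xyy   (q1,x)→(q3,x,→)
state=q3 head=1 tape=_zx[x]yy   (q3,x)→(q2,_,←)
state=q2 head=0 tape=_z[x]_yy   (q2,x)→(q0,z,←)
state=q0 head=-1 tape=_[z]z_yy   (q0,z)→(q1,x,←)
state=q1 head=-2 tape=[_]xz_yy   (q1,_)→(q3,z,→)
state=q3 head=-1 tape=z[x]z_yy   (q3,x)→(q2,_,←)
state=q2 head=-2 tape=[z]_z_yy
At halt the head is at cell -2.

-2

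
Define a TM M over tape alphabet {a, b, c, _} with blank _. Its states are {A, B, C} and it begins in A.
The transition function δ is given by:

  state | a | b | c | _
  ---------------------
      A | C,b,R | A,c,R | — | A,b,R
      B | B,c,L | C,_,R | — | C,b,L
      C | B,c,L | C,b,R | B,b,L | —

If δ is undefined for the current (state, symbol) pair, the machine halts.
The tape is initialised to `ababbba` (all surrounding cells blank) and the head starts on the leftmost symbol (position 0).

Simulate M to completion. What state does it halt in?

C

A | [a]babbba_   read a → write b, move R, go to C
C | b[b]abbba_   read b → write b, move R, go to C
C | bb[a]bbba_   read a → write c, move L, go to B
B | b[b]cbbba_   read b → write _, move R, go to C
C | b_[c]bbba_   read c → write b, move L, go to B
B | b[_]bbbba_   read _ → write b, move L, go to C
C | [b]bbbbba_   read b → write b, move R, go to C
C | b[b]bbbba_   read b → write b, move R, go to C
C | bb[b]bbba_   read b → write b, move R, go to C
C | bbb[b]bba_   read b → write b, move R, go to C
C | bbbb[b]ba_   read b → write b, move R, go to C
C | bbbbb[b]a_   read b → write b, move R, go to C
C | bbbbbb[a]_   read a → write c, move L, go to B
B | bbbbb[b]c_   read b → write _, move R, go to C
C | bbbbb_[c]_   read c → write b, move L, go to B
B | bbbbb[_]b_   read _ → write b, move L, go to C
C | bbbb[b]bb_   read b → write b, move R, go to C
C | bbbbb[b]b_   read b → write b, move R, go to C
C | bbbbbb[b]_   read b → write b, move R, go to C
C | bbbbbbb[_]
No transition is defined for (C, _); M halts in state C.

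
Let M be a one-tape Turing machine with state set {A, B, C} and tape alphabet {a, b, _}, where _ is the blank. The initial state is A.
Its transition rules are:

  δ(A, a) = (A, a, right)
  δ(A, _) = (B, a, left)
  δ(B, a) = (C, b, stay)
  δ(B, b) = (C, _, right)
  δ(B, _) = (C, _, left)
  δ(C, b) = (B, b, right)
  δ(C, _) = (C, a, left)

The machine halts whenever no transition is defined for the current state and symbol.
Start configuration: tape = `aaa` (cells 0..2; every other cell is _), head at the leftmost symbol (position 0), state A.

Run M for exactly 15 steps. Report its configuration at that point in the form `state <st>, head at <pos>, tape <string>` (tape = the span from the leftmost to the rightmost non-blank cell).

state=A head=0 tape=[a]aa__   (A,a)→(A,a,right)
state=A head=1 tape=a[a]a__   (A,a)→(A,a,right)
state=A head=2 tape=aa[a]__   (A,a)→(A,a,right)
state=A head=3 tape=aaa[_]_   (A,_)→(B,a,left)
state=B head=2 tape=aa[a]a_   (B,a)→(C,b,stay)
state=C head=2 tape=aa[b]a_   (C,b)→(B,b,right)
state=B head=3 tape=aab[a]_   (B,a)→(C,b,stay)
state=C head=3 tape=aab[b]_   (C,b)→(B,b,right)
state=B head=4 tape=aabb[_]   (B,_)→(C,_,left)
state=C head=3 tape=aab[b]_   (C,b)→(B,b,right)
state=B head=4 tape=aabb[_]   (B,_)→(C,_,left)
state=C head=3 tape=aab[b]_   (C,b)→(B,b,right)
state=B head=4 tape=aabb[_]   (B,_)→(C,_,left)
state=C head=3 tape=aab[b]_   (C,b)→(B,b,right)
state=B head=4 tape=aabb[_]   (B,_)→(C,_,left)
state=C head=3 tape=aab[b]_
After 15 steps: state C, head at 3, tape aabb.

state C, head at 3, tape aabb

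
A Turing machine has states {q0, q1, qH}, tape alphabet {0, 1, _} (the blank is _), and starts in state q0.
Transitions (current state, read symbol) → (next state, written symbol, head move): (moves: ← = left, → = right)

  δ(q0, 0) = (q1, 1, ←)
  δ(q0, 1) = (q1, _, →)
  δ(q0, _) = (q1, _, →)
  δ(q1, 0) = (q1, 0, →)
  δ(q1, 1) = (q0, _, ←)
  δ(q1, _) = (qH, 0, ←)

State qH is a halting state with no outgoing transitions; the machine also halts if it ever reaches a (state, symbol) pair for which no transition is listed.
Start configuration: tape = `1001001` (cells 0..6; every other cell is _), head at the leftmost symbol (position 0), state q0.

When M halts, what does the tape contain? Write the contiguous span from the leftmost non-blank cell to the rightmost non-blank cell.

01__001

q0 | _[1]001001   read 1 → write _, move →, go to q1
q1 | __[0]01001   read 0 → write 0, move →, go to q1
q1 | __0[0]1001   read 0 → write 0, move →, go to q1
q1 | __00[1]001   read 1 → write _, move ←, go to q0
q0 | __0[0]_001   read 0 → write 1, move ←, go to q1
q1 | __[0]1_001   read 0 → write 0, move →, go to q1
q1 | __0[1]_001   read 1 → write _, move ←, go to q0
q0 | __[0]__001   read 0 → write 1, move ←, go to q1
q1 | _[_]1__001   read _ → write 0, move ←, go to qH
qH | [_]01__001
The non-blank tape span at halt is 01__001.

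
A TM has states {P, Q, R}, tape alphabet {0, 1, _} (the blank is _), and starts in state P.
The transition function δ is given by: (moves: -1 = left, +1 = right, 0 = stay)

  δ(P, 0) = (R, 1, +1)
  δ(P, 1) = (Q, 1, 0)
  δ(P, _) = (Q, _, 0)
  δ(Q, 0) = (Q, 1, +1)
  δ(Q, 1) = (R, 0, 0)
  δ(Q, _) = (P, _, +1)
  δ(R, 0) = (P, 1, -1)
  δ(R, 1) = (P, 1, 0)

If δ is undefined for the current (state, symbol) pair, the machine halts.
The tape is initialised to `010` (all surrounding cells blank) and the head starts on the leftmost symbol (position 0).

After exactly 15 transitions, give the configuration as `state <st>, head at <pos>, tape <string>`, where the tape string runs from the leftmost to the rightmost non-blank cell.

state=P head=0 tape=_[0]10   (P,0)→(R,1,+1)
state=R head=1 tape=_1[1]0   (R,1)→(P,1,0)
state=P head=1 tape=_1[1]0   (P,1)→(Q,1,0)
state=Q head=1 tape=_1[1]0   (Q,1)→(R,0,0)
state=R head=1 tape=_1[0]0   (R,0)→(P,1,-1)
state=P head=0 tape=_[1]10   (P,1)→(Q,1,0)
state=Q head=0 tape=_[1]10   (Q,1)→(R,0,0)
state=R head=0 tape=_[0]10   (R,0)→(P,1,-1)
state=P head=-1 tape=[_]110   (P,_)→(Q,_,0)
state=Q head=-1 tape=[_]110   (Q,_)→(P,_,+1)
state=P head=0 tape=_[1]10   (P,1)→(Q,1,0)
state=Q head=0 tape=_[1]10   (Q,1)→(R,0,0)
state=R head=0 tape=_[0]10   (R,0)→(P,1,-1)
state=P head=-1 tape=[_]110   (P,_)→(Q,_,0)
state=Q head=-1 tape=[_]110   (Q,_)→(P,_,+1)
state=P head=0 tape=_[1]10
After 15 steps: state P, head at 0, tape 110.

state P, head at 0, tape 110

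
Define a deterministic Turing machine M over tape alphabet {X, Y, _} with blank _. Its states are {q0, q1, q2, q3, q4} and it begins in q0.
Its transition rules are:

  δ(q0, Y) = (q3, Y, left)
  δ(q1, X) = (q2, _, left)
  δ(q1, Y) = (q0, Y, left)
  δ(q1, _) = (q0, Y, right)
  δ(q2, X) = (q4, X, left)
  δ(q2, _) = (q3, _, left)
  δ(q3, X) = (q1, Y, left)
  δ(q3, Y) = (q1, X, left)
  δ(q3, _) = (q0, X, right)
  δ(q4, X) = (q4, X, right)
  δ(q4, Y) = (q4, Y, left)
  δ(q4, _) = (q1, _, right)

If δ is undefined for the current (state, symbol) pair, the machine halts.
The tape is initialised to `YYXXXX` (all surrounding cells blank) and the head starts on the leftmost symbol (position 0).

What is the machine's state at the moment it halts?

state=q0 head=0 tape=___[Y]YXXXX   (q0,Y)→(q3,Y,left)
state=q3 head=-1 tape=__[_]YYXXXX   (q3,_)→(q0,X,right)
state=q0 head=0 tape=__X[Y]YXXXX   (q0,Y)→(q3,Y,left)
state=q3 head=-1 tape=__[X]YYXXXX   (q3,X)→(q1,Y,left)
state=q1 head=-2 tape=_[_]YYYXXXX   (q1,_)→(q0,Y,right)
state=q0 head=-1 tape=_Y[Y]YYXXXX   (q0,Y)→(q3,Y,left)
state=q3 head=-2 tape=_[Y]YYYXXXX   (q3,Y)→(q1,X,left)
state=q1 head=-3 tape=[_]XYYYXXXX   (q1,_)→(q0,Y,right)
state=q0 head=-2 tape=Y[X]YYYXXXX
No transition is defined for (q0, X); M halts in state q0.

q0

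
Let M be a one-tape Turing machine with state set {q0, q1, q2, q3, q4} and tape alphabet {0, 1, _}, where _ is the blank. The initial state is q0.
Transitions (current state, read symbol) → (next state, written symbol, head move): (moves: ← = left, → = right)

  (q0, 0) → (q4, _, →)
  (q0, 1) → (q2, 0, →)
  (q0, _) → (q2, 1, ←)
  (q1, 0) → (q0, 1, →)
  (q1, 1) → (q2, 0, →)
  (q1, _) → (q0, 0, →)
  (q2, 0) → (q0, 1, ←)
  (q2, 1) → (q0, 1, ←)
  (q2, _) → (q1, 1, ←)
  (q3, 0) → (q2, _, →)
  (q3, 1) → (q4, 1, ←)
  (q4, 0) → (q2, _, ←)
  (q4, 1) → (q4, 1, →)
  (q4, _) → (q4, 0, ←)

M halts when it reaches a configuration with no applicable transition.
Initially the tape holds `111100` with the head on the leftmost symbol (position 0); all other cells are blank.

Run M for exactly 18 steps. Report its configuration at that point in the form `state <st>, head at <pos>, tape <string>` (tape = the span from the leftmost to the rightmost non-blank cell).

q0 | [1]11100   read 1 → write 0, move →, go to q2
q2 | 0[1]1100   read 1 → write 1, move ←, go to q0
q0 | [0]11100   read 0 → write _, move →, go to q4
q4 | _[1]1100   read 1 → write 1, move →, go to q4
q4 | _1[1]100   read 1 → write 1, move →, go to q4
q4 | _11[1]00   read 1 → write 1, move →, go to q4
q4 | _111[0]0   read 0 → write _, move ←, go to q2
q2 | _11[1]_0   read 1 → write 1, move ←, go to q0
q0 | _1[1]1_0   read 1 → write 0, move →, go to q2
q2 | _10[1]_0   read 1 → write 1, move ←, go to q0
q0 | _1[0]1_0   read 0 → write _, move →, go to q4
q4 | _1_[1]_0   read 1 → write 1, move →, go to q4
q4 | _1_1[_]0   read _ → write 0, move ←, go to q4
q4 | _1_[1]00   read 1 → write 1, move →, go to q4
q4 | _1_1[0]0   read 0 → write _, move ←, go to q2
q2 | _1_[1]_0   read 1 → write 1, move ←, go to q0
q0 | _1[_]1_0   read _ → write 1, move ←, go to q2
q2 | _[1]11_0   read 1 → write 1, move ←, go to q0
q0 | [_]111_0
After 18 steps: state q0, head at 0, tape 111_0.

state q0, head at 0, tape 111_0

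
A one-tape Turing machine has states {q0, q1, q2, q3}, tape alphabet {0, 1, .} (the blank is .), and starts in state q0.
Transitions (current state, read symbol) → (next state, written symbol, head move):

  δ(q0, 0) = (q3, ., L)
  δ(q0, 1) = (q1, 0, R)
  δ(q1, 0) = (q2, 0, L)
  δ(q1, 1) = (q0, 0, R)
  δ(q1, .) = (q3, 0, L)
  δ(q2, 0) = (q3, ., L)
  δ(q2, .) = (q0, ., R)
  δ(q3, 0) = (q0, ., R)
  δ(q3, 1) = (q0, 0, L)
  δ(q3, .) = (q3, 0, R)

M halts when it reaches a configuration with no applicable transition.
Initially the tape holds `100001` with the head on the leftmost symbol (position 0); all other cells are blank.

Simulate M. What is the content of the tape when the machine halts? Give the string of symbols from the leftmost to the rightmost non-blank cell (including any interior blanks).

q0 | .[1]00001   read 1 → write 0, move R, go to q1
q1 | .0[0]0001   read 0 → write 0, move L, go to q2
q2 | .[0]00001   read 0 → write ., move L, go to q3
q3 | [.].00001   read . → write 0, move R, go to q3
q3 | 0[.]00001   read . → write 0, move R, go to q3
q3 | 00[0]0001   read 0 → write ., move R, go to q0
q0 | 00.[0]001   read 0 → write ., move L, go to q3
q3 | 00[.].001   read . → write 0, move R, go to q3
q3 | 000[.]001   read . → write 0, move R, go to q3
q3 | 0000[0]01   read 0 → write ., move R, go to q0
q0 | 0000.[0]1   read 0 → write ., move L, go to q3
q3 | 0000[.].1   read . → write 0, move R, go to q3
q3 | 00000[.]1   read . → write 0, move R, go to q3
q3 | 000000[1]   read 1 → write 0, move L, go to q0
q0 | 00000[0]0   read 0 → write ., move L, go to q3
q3 | 0000[0].0   read 0 → write ., move R, go to q0
q0 | 0000.[.]0
The non-blank tape span at halt is 0000..0.

0000..0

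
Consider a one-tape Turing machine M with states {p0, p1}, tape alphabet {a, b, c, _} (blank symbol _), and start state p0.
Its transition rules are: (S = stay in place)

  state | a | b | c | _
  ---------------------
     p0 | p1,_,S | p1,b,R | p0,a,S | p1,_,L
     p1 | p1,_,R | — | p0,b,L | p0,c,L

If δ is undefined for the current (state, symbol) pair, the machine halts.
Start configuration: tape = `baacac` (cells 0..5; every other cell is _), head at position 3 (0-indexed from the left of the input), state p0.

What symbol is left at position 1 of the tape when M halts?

p0 | baa[c]ac   read c → write a, move S, go to p0
p0 | baa[a]ac   read a → write _, move S, go to p1
p1 | baa[_]ac   read _ → write c, move L, go to p0
p0 | ba[a]cac   read a → write _, move S, go to p1
p1 | ba[_]cac   read _ → write c, move L, go to p0
p0 | b[a]ccac   read a → write _, move S, go to p1
p1 | b[_]ccac   read _ → write c, move L, go to p0
p0 | [b]cccac   read b → write b, move R, go to p1
p1 | b[c]ccac   read c → write b, move L, go to p0
p0 | [b]bccac   read b → write b, move R, go to p1
p1 | b[b]ccac
Cell 1 holds b when M halts.

b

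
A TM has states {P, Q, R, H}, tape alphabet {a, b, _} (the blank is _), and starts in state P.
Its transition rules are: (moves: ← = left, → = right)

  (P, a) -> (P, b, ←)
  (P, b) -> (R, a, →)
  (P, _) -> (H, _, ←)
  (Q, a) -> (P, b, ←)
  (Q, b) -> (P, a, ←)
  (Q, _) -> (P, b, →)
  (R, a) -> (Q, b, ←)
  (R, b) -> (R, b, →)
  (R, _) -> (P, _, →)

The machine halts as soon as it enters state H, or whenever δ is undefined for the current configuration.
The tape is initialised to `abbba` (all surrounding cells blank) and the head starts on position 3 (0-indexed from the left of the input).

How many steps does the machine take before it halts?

8

P | abb[b]a__   read b → write a, move →, go to R
R | abba[a]__   read a → write b, move ←, go to Q
Q | abb[a]b__   read a → write b, move ←, go to P
P | ab[b]bb__   read b → write a, move →, go to R
R | aba[b]b__   read b → write b, move →, go to R
R | abab[b]__   read b → write b, move →, go to R
R | ababb[_]_   read _ → write _, move →, go to P
P | ababb_[_]   read _ → write _, move ←, go to H
H | ababb[_]_
M halts after 8 transitions.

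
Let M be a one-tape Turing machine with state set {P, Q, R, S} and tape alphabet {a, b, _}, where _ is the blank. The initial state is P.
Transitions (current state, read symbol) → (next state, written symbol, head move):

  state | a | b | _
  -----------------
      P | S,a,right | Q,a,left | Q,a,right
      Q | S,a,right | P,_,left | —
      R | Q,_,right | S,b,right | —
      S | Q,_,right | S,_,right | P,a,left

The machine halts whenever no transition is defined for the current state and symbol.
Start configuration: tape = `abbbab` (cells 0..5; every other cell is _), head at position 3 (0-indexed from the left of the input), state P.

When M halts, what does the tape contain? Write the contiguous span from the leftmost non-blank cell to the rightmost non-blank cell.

state=P head=3 tape=abb[b]ab   (P,b)→(Q,a,left)
state=Q head=2 tape=ab[b]aab   (Q,b)→(P,_,left)
state=P head=1 tape=a[b]_aab   (P,b)→(Q,a,left)
state=Q head=0 tape=[a]a_aab   (Q,a)→(S,a,right)
state=S head=1 tape=a[a]_aab   (S,a)→(Q,_,right)
state=Q head=2 tape=a_[_]aab
The non-blank tape span at halt is a__aab.

a__aab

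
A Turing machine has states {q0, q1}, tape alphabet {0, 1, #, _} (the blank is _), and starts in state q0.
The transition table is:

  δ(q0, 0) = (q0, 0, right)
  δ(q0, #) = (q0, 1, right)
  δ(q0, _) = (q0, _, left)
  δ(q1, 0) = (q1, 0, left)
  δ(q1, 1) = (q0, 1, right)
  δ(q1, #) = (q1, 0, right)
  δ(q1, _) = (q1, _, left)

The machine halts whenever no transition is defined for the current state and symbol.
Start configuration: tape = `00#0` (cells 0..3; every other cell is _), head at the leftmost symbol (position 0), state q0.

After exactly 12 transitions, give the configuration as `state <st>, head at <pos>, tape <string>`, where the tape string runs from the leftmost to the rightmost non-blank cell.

state q0, head at 4, tape 0010

state=q0 head=0 tape=[0]0#0_   (q0,0)→(q0,0,right)
state=q0 head=1 tape=0[0]#0_   (q0,0)→(q0,0,right)
state=q0 head=2 tape=00[#]0_   (q0,#)→(q0,1,right)
state=q0 head=3 tape=001[0]_   (q0,0)→(q0,0,right)
state=q0 head=4 tape=0010[_]   (q0,_)→(q0,_,left)
state=q0 head=3 tape=001[0]_   (q0,0)→(q0,0,right)
state=q0 head=4 tape=0010[_]   (q0,_)→(q0,_,left)
state=q0 head=3 tape=001[0]_   (q0,0)→(q0,0,right)
state=q0 head=4 tape=0010[_]   (q0,_)→(q0,_,left)
state=q0 head=3 tape=001[0]_   (q0,0)→(q0,0,right)
state=q0 head=4 tape=0010[_]   (q0,_)→(q0,_,left)
state=q0 head=3 tape=001[0]_   (q0,0)→(q0,0,right)
state=q0 head=4 tape=0010[_]
After 12 steps: state q0, head at 4, tape 0010.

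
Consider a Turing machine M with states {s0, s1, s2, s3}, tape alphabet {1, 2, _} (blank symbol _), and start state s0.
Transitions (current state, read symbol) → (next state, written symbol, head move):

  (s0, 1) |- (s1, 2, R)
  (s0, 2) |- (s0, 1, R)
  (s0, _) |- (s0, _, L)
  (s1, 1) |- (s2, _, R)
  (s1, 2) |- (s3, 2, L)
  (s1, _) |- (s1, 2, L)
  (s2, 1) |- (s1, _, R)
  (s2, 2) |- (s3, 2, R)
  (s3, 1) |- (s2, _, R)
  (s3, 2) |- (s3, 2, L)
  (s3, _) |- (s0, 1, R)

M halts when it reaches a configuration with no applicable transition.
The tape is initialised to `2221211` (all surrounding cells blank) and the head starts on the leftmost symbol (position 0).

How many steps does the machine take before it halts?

state=s0 head=0 tape=[2]221211_   (s0,2)→(s0,1,R)
state=s0 head=1 tape=1[2]21211_   (s0,2)→(s0,1,R)
state=s0 head=2 tape=11[2]1211_   (s0,2)→(s0,1,R)
state=s0 head=3 tape=111[1]211_   (s0,1)→(s1,2,R)
state=s1 head=4 tape=1112[2]11_   (s1,2)→(s3,2,L)
state=s3 head=3 tape=111[2]211_   (s3,2)→(s3,2,L)
state=s3 head=2 tape=11[1]2211_   (s3,1)→(s2,_,R)
state=s2 head=3 tape=11_[2]211_   (s2,2)→(s3,2,R)
state=s3 head=4 tape=11_2[2]11_   (s3,2)→(s3,2,L)
state=s3 head=3 tape=11_[2]211_   (s3,2)→(s3,2,L)
state=s3 head=2 tape=11[_]2211_   (s3,_)→(s0,1,R)
state=s0 head=3 tape=111[2]211_   (s0,2)→(s0,1,R)
state=s0 head=4 tape=1111[2]11_   (s0,2)→(s0,1,R)
state=s0 head=5 tape=11111[1]1_   (s0,1)→(s1,2,R)
state=s1 head=6 tape=111112[1]_   (s1,1)→(s2,_,R)
state=s2 head=7 tape=111112_[_]
M halts after 15 transitions.

15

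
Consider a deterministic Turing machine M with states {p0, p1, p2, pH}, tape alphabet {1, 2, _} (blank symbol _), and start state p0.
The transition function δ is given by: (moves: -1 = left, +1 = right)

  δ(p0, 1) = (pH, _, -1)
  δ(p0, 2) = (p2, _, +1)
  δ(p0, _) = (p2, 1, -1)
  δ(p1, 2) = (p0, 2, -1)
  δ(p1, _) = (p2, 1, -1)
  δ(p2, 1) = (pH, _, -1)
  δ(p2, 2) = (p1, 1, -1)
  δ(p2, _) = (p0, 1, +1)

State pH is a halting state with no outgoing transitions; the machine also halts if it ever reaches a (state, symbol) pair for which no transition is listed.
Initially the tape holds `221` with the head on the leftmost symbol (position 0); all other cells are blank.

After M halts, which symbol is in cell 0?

_

p0 | _[2]21   read 2 → write _, move +1, go to p2
p2 | __[2]1   read 2 → write 1, move -1, go to p1
p1 | _[_]11   read _ → write 1, move -1, go to p2
p2 | [_]111   read _ → write 1, move +1, go to p0
p0 | 1[1]11   read 1 → write _, move -1, go to pH
pH | [1]_11
Cell 0 holds _ when M halts.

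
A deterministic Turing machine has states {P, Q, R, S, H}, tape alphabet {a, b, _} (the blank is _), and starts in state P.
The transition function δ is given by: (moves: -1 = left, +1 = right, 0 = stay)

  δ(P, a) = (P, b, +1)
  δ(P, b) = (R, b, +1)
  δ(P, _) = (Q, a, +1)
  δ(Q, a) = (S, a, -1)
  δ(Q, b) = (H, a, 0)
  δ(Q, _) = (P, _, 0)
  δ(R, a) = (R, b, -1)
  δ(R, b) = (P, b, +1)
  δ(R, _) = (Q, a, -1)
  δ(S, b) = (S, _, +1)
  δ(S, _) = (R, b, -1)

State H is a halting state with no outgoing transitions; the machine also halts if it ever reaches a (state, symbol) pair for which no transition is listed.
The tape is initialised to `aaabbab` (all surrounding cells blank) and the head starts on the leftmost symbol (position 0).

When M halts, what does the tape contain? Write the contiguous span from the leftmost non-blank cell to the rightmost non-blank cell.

bbbbbbaa

P | [a]aabbab_   read a → write b, move +1, go to P
P | b[a]abbab_   read a → write b, move +1, go to P
P | bb[a]bbab_   read a → write b, move +1, go to P
P | bbb[b]bab_   read b → write b, move +1, go to R
R | bbbb[b]ab_   read b → write b, move +1, go to P
P | bbbbb[a]b_   read a → write b, move +1, go to P
P | bbbbbb[b]_   read b → write b, move +1, go to R
R | bbbbbbb[_]   read _ → write a, move -1, go to Q
Q | bbbbbb[b]a   read b → write a, move 0, go to H
H | bbbbbb[a]a
The non-blank tape span at halt is bbbbbbaa.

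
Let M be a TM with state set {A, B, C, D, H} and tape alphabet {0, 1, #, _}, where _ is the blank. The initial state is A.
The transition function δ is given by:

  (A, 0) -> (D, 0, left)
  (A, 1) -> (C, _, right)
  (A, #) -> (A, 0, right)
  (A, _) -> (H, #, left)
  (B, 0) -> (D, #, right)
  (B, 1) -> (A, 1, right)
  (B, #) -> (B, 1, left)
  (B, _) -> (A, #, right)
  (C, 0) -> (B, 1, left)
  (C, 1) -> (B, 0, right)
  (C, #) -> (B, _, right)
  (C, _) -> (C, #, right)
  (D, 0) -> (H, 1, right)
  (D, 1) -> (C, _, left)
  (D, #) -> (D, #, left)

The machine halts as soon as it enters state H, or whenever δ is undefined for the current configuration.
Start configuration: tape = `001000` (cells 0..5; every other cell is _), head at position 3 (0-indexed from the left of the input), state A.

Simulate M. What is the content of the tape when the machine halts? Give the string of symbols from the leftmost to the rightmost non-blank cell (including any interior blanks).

A | 001[0]00   read 0 → write 0, move left, go to D
D | 00[1]000   read 1 → write _, move left, go to C
C | 0[0]_000   read 0 → write 1, move left, go to B
B | [0]1_000   read 0 → write #, move right, go to D
D | #[1]_000   read 1 → write _, move left, go to C
C | [#]__000   read # → write _, move right, go to B
B | _[_]_000   read _ → write #, move right, go to A
A | _#[_]000   read _ → write #, move left, go to H
H | _[#]#000
The non-blank tape span at halt is ##000.

##000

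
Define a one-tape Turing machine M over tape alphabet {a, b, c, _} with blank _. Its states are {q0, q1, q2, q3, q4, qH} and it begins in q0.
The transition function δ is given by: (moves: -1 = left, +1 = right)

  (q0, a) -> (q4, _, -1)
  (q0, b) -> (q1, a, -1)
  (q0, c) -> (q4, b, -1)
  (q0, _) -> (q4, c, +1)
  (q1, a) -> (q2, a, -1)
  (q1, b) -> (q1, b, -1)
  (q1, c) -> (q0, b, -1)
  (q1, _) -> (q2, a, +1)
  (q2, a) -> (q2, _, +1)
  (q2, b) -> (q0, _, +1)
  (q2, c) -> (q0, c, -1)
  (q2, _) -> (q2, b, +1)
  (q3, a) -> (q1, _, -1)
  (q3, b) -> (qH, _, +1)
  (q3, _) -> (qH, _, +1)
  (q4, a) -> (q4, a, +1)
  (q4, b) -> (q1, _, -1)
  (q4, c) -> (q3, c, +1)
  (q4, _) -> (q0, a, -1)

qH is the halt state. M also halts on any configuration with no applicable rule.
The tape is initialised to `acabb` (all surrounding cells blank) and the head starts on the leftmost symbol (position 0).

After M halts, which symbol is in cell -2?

c

state=q0 head=0 tape=__[a]cabb   (q0,a)→(q4,_,-1)
state=q4 head=-1 tape=_[_]_cabb   (q4,_)→(q0,a,-1)
state=q0 head=-2 tape=[_]a_cabb   (q0,_)→(q4,c,+1)
state=q4 head=-1 tape=c[a]_cabb   (q4,a)→(q4,a,+1)
state=q4 head=0 tape=ca[_]cabb   (q4,_)→(q0,a,-1)
state=q0 head=-1 tape=c[a]acabb   (q0,a)→(q4,_,-1)
state=q4 head=-2 tape=[c]_acabb   (q4,c)→(q3,c,+1)
state=q3 head=-1 tape=c[_]acabb   (q3,_)→(qH,_,+1)
state=qH head=0 tape=c_[a]cabb
Cell -2 holds c when M halts.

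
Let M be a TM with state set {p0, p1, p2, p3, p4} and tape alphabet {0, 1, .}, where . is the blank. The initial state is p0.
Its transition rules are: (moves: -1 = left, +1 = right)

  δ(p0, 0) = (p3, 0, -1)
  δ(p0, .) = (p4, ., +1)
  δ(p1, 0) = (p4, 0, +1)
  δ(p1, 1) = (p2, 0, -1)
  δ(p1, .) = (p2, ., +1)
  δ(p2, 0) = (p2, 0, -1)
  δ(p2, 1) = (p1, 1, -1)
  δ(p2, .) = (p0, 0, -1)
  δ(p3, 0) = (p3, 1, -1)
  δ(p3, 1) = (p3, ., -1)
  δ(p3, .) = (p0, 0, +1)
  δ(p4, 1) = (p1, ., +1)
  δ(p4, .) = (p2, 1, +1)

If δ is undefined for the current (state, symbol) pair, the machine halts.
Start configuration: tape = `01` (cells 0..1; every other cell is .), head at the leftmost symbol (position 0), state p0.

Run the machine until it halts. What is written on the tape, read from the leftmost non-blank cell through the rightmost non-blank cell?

0101

p0 | ..[0]1   read 0 → write 0, move -1, go to p3
p3 | .[.]01   read . → write 0, move +1, go to p0
p0 | .0[0]1   read 0 → write 0, move -1, go to p3
p3 | .[0]01   read 0 → write 1, move -1, go to p3
p3 | [.]101   read . → write 0, move +1, go to p0
p0 | 0[1]01
The non-blank tape span at halt is 0101.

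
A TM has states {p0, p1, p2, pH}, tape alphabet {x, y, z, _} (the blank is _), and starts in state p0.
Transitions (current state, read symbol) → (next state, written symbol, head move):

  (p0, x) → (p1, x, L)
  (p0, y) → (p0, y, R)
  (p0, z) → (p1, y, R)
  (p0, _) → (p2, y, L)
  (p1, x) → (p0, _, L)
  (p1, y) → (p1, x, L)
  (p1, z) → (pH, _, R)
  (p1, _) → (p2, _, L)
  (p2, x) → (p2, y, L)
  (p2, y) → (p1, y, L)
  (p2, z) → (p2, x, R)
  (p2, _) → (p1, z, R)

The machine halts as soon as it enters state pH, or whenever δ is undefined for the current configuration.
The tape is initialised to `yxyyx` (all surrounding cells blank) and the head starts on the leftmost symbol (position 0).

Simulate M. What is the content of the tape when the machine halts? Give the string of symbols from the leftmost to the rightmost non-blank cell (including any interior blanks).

state=p0 head=0 tape=____[y]xyyx   (p0,y)→(p0,y,R)
state=p0 head=1 tape=____y[x]yyx   (p0,x)→(p1,x,L)
state=p1 head=0 tape=____[y]xyyx   (p1,y)→(p1,x,L)
state=p1 head=-1 tape=___[_]xxyyx   (p1,_)→(p2,_,L)
state=p2 head=-2 tape=__[_]_xxyyx   (p2,_)→(p1,z,R)
state=p1 head=-1 tape=__z[_]xxyyx   (p1,_)→(p2,_,L)
state=p2 head=-2 tape=__[z]_xxyyx   (p2,z)→(p2,x,R)
state=p2 head=-1 tape=__x[_]xxyyx   (p2,_)→(p1,z,R)
state=p1 head=0 tape=__xz[x]xyyx   (p1,x)→(p0,_,L)
state=p0 head=-1 tape=__x[z]_xyyx   (p0,z)→(p1,y,R)
state=p1 head=0 tape=__xy[_]xyyx   (p1,_)→(p2,_,L)
state=p2 head=-1 tape=__x[y]_xyyx   (p2,y)→(p1,y,L)
state=p1 head=-2 tape=__[x]y_xyyx   (p1,x)→(p0,_,L)
state=p0 head=-3 tape=_[_]_y_xyyx   (p0,_)→(p2,y,L)
state=p2 head=-4 tape=[_]y_y_xyyx   (p2,_)→(p1,z,R)
state=p1 head=-3 tape=z[y]_y_xyyx   (p1,y)→(p1,x,L)
state=p1 head=-4 tape=[z]x_y_xyyx   (p1,z)→(pH,_,R)
state=pH head=-3 tape=_[x]_y_xyyx
The non-blank tape span at halt is x_y_xyyx.

x_y_xyyx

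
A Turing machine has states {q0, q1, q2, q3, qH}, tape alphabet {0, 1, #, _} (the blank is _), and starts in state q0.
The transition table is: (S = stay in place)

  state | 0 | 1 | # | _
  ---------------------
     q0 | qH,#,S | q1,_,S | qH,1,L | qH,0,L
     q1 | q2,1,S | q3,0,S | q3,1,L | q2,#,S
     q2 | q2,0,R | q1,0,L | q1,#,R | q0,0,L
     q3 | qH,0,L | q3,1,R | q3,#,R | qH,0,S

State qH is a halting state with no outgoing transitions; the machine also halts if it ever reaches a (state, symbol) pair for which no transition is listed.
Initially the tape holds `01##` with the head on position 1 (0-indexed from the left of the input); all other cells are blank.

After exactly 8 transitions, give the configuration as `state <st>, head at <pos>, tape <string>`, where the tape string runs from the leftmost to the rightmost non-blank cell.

state=q0 head=1 tape=0[1]##_   (q0,1)→(q1,_,S)
state=q1 head=1 tape=0[_]##_   (q1,_)→(q2,#,S)
state=q2 head=1 tape=0[#]##_   (q2,#)→(q1,#,R)
state=q1 head=2 tape=0#[#]#_   (q1,#)→(q3,1,L)
state=q3 head=1 tape=0[#]1#_   (q3,#)→(q3,#,R)
state=q3 head=2 tape=0#[1]#_   (q3,1)→(q3,1,R)
state=q3 head=3 tape=0#1[#]_   (q3,#)→(q3,#,R)
state=q3 head=4 tape=0#1#[_]   (q3,_)→(qH,0,S)
state=qH head=4 tape=0#1#[0]
After 8 steps: state qH, head at 4, tape 0#1#0.

state qH, head at 4, tape 0#1#0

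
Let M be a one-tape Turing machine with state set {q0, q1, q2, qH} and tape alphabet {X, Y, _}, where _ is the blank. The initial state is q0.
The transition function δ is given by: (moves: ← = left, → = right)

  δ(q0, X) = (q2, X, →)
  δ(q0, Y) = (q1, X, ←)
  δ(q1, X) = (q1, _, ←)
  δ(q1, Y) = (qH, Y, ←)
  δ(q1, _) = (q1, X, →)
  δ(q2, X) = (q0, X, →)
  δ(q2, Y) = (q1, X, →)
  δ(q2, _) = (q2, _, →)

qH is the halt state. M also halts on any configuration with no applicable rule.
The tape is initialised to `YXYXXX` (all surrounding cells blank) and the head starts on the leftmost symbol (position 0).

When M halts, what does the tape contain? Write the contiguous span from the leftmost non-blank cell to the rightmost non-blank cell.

q0 | ___[Y]XYXXX   read Y → write X, move ←, go to q1
q1 | __[_]XXYXXX   read _ → write X, move →, go to q1
q1 | __X[X]XYXXX   read X → write _, move ←, go to q1
q1 | __[X]_XYXXX   read X → write _, move ←, go to q1
q1 | _[_]__XYXXX   read _ → write X, move →, go to q1
q1 | _X[_]_XYXXX   read _ → write X, move →, go to q1
q1 | _XX[_]XYXXX   read _ → write X, move →, go to q1
q1 | _XXX[X]YXXX   read X → write _, move ←, go to q1
q1 | _XX[X]_YXXX   read X → write _, move ←, go to q1
q1 | _X[X]__YXXX   read X → write _, move ←, go to q1
q1 | _[X]___YXXX   read X → write _, move ←, go to q1
q1 | [_]____YXXX   read _ → write X, move →, go to q1
q1 | X[_]___YXXX   read _ → write X, move →, go to q1
q1 | XX[_]__YXXX   read _ → write X, move →, go to q1
q1 | XXX[_]_YXXX   read _ → write X, move →, go to q1
q1 | XXXX[_]YXXX   read _ → write X, move →, go to q1
q1 | XXXXX[Y]XXX   read Y → write Y, move ←, go to qH
qH | XXXX[X]YXXX
The non-blank tape span at halt is XXXXXYXXX.

XXXXXYXXX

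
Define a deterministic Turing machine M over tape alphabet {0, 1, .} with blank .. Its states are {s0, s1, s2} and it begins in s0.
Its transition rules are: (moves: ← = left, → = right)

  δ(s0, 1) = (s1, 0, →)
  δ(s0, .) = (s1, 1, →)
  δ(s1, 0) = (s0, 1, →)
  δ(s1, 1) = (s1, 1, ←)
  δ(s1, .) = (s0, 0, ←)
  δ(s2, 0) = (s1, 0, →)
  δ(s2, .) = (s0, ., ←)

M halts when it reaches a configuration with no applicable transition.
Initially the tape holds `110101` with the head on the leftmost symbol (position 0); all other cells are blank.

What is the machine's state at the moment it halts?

state=s0 head=0 tape=[1]10101.   (s0,1)→(s1,0,→)
state=s1 head=1 tape=0[1]0101.   (s1,1)→(s1,1,←)
state=s1 head=0 tape=[0]10101.   (s1,0)→(s0,1,→)
state=s0 head=1 tape=1[1]0101.   (s0,1)→(s1,0,→)
state=s1 head=2 tape=10[0]101.   (s1,0)→(s0,1,→)
state=s0 head=3 tape=101[1]01.   (s0,1)→(s1,0,→)
state=s1 head=4 tape=1010[0]1.   (s1,0)→(s0,1,→)
state=s0 head=5 tape=10101[1].   (s0,1)→(s1,0,→)
state=s1 head=6 tape=101010[.]   (s1,.)→(s0,0,←)
state=s0 head=5 tape=10101[0]0
No transition is defined for (s0, 0); M halts in state s0.

s0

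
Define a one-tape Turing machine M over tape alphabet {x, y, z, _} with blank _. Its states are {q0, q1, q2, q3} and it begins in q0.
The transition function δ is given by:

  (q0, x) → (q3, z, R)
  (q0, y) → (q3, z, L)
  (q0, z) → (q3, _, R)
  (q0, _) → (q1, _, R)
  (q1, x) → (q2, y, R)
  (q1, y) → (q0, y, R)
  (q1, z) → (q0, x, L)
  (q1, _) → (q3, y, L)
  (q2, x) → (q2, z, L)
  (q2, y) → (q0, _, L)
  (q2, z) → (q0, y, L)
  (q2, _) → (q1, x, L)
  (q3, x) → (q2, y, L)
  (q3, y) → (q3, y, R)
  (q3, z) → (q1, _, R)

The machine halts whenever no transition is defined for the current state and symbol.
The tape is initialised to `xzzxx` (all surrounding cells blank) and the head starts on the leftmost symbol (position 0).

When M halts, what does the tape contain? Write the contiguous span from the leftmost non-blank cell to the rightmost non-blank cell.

state=q0 head=0 tape=[x]zzxx   (q0,x)→(q3,z,R)
state=q3 head=1 tape=z[z]zxx   (q3,z)→(q1,_,R)
state=q1 head=2 tape=z_[z]xx   (q1,z)→(q0,x,L)
state=q0 head=1 tape=z[_]xxx   (q0,_)→(q1,_,R)
state=q1 head=2 tape=z_[x]xx   (q1,x)→(q2,y,R)
state=q2 head=3 tape=z_y[x]x   (q2,x)→(q2,z,L)
state=q2 head=2 tape=z_[y]zx   (q2,y)→(q0,_,L)
state=q0 head=1 tape=z[_]_zx   (q0,_)→(q1,_,R)
state=q1 head=2 tape=z_[_]zx   (q1,_)→(q3,y,L)
state=q3 head=1 tape=z[_]yzx
The non-blank tape span at halt is z_yzx.

z_yzx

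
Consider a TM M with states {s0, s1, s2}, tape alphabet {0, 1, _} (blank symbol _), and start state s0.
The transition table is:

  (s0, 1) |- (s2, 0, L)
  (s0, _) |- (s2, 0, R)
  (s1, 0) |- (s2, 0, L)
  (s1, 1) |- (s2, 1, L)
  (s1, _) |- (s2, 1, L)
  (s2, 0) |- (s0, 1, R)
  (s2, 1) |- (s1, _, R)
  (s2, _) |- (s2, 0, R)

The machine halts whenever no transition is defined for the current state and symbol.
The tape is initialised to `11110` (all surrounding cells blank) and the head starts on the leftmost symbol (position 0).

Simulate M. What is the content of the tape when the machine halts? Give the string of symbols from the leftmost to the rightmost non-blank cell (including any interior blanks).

s0 | _[1]1110   read 1 → write 0, move L, go to s2
s2 | [_]01110   read _ → write 0, move R, go to s2
s2 | 0[0]1110   read 0 → write 1, move R, go to s0
s0 | 01[1]110   read 1 → write 0, move L, go to s2
s2 | 0[1]0110   read 1 → write _, move R, go to s1
s1 | 0_[0]110   read 0 → write 0, move L, go to s2
s2 | 0[_]0110   read _ → write 0, move R, go to s2
s2 | 00[0]110   read 0 → write 1, move R, go to s0
s0 | 001[1]10   read 1 → write 0, move L, go to s2
s2 | 00[1]010   read 1 → write _, move R, go to s1
s1 | 00_[0]10   read 0 → write 0, move L, go to s2
s2 | 00[_]010   read _ → write 0, move R, go to s2
s2 | 000[0]10   read 0 → write 1, move R, go to s0
s0 | 0001[1]0   read 1 → write 0, move L, go to s2
s2 | 000[1]00   read 1 → write _, move R, go to s1
s1 | 000_[0]0   read 0 → write 0, move L, go to s2
s2 | 000[_]00   read _ → write 0, move R, go to s2
s2 | 0000[0]0   read 0 → write 1, move R, go to s0
s0 | 00001[0]
The non-blank tape span at halt is 000010.

000010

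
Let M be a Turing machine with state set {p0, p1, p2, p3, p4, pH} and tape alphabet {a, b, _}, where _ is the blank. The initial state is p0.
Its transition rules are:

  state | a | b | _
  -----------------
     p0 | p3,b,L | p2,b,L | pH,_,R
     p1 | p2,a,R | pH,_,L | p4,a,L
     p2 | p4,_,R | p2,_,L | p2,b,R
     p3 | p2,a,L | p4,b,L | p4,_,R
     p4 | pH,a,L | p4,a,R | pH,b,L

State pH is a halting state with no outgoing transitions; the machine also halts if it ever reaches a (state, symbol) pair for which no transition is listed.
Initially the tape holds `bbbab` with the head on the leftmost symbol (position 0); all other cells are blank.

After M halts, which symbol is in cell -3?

p0 | ____[b]bbab_   read b → write b, move L, go to p2
p2 | ___[_]bbbab_   read _ → write b, move R, go to p2
p2 | ___b[b]bbab_   read b → write _, move L, go to p2
p2 | ___[b]_bbab_   read b → write _, move L, go to p2
p2 | __[_]__bbab_   read _ → write b, move R, go to p2
p2 | __b[_]_bbab_   read _ → write b, move R, go to p2
p2 | __bb[_]bbab_   read _ → write b, move R, go to p2
p2 | __bbb[b]bab_   read b → write _, move L, go to p2
p2 | __bb[b]_bab_   read b → write _, move L, go to p2
p2 | __b[b]__bab_   read b → write _, move L, go to p2
p2 | __[b]___bab_   read b → write _, move L, go to p2
p2 | _[_]____bab_   read _ → write b, move R, go to p2
p2 | _b[_]___bab_   read _ → write b, move R, go to p2
p2 | _bb[_]__bab_   read _ → write b, move R, go to p2
p2 | _bbb[_]_bab_   read _ → write b, move R, go to p2
p2 | _bbbb[_]bab_   read _ → write b, move R, go to p2
p2 | _bbbbb[b]ab_   read b → write _, move L, go to p2
p2 | _bbbb[b]_ab_   read b → write _, move L, go to p2
p2 | _bbb[b]__ab_   read b → write _, move L, go to p2
p2 | _bb[b]___ab_   read b → write _, move L, go to p2
p2 | _b[b]____ab_   read b → write _, move L, go to p2
p2 | _[b]_____ab_   read b → write _, move L, go to p2
p2 | [_]______ab_   read _ → write b, move R, go to p2
p2 | b[_]_____ab_   read _ → write b, move R, go to p2
p2 | bb[_]____ab_   read _ → write b, move R, go to p2
p2 | bbb[_]___ab_   read _ → write b, move R, go to p2
p2 | bbbb[_]__ab_   read _ → write b, move R, go to p2
p2 | bbbbb[_]_ab_   read _ → write b, move R, go to p2
p2 | bbbbbb[_]ab_   read _ → write b, move R, go to p2
p2 | bbbbbbb[a]b_   read a → write _, move R, go to p4
p4 | bbbbbbb_[b]_   read b → write a, move R, go to p4
p4 | bbbbbbb_a[_]   read _ → write b, move L, go to pH
pH | bbbbbbb_[a]b
Cell -3 holds b when M halts.

b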